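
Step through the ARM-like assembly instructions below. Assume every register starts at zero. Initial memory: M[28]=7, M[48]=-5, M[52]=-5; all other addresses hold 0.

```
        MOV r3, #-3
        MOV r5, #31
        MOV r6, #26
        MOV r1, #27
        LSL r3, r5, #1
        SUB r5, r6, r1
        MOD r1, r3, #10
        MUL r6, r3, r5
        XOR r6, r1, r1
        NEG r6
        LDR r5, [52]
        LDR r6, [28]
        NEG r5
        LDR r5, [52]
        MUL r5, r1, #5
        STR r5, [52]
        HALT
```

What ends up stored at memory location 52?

10

MOV r3, #-3 → r3=-3
MOV r5, #31 → r5=31
MOV r6, #26 → r6=26
MOV r1, #27 → r1=27
LSL r3, r5, #1 → r3=31<<1=62
SUB r5, r6, r1 → r5=26-27=-1
MOD r1, r3, #10 → r1=62%10=2
MUL r6, r3, r5 → r6=62*(-1)=-62
XOR r6, r1, r1 → r6=2^2=0
NEG r6 → r6=-(0)=0
LDR r5, [52] → r5=M[52]=-5
LDR r6, [28] → r6=M[28]=7
NEG r5 → r5=-(-5)=5
LDR r5, [52] → r5=M[52]=-5
MUL r5, r1, #5 → r5=2*5=10
STR r5, [52] → M[52]=10
halt.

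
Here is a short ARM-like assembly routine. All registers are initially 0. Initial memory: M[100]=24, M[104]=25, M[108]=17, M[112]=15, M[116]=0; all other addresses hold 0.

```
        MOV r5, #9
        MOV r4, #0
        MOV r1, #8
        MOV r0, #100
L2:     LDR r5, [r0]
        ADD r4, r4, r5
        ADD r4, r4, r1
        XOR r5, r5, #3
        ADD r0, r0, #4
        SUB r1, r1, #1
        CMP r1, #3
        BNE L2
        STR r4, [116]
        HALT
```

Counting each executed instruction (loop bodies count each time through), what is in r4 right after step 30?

102

r5=9
r4=0
r1=8
r0=100
r5=M[100]=24
r4=0+24=24
r4=24+8=32
r5=24^3=27
r0=100+4=104
r1=8-1=7
CMP r1, #3  (cmp 7,3)
BNE L2: taken
r5=M[104]=25
r4=32+25=57
r4=57+7=64
r5=25^3=26
r0=104+4=108
r1=7-1=6
CMP r1, #3  (cmp 6,3)
BNE L2: taken
r5=M[108]=17
r4=64+17=81
r4=81+6=87
r5=17^3=18
r0=108+4=112
r1=6-1=5
CMP r1, #3  (cmp 5,3)
BNE L2: taken
r5=M[112]=15
r4=87+15=102
After step 30: r4 = 102.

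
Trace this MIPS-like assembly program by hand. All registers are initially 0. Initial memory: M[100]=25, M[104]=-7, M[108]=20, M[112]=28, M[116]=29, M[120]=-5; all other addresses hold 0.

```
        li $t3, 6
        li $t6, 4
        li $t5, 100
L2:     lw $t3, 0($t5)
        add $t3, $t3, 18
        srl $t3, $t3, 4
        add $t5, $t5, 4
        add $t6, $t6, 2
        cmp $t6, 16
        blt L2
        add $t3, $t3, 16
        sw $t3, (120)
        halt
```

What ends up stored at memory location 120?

16

after li $t3, 6: $t3=6
after li $t6, 4: $t6=4
after li $t5, 100: $t5=100
after lw $t3, 0($t5): $t3=M[100]=25
after add $t3, $t3, 18: $t3=25+18=43
after srl $t3, $t3, 4: $t3=43>>4=2
after add $t5, $t5, 4: $t5=100+4=104
after add $t6, $t6, 2: $t6=4+2=6
cmp $t6, 16  (cmp 6,16)
blt L2: taken
after lw $t3, 0($t5): $t3=M[104]=-7
after add $t3, $t3, 18: $t3=(-7)+18=11
after srl $t3, $t3, 4: $t3=11>>4=0
after add $t5, $t5, 4: $t5=104+4=108
after add $t6, $t6, 2: $t6=6+2=8
cmp $t6, 16  (cmp 8,16)
blt L2: taken
after lw $t3, 0($t5): $t3=M[108]=20
after add $t3, $t3, 18: $t3=20+18=38
after srl $t3, $t3, 4: $t3=38>>4=2
after add $t5, $t5, 4: $t5=108+4=112
after add $t6, $t6, 2: $t6=8+2=10
cmp $t6, 16  (cmp 10,16)
blt L2: taken
after lw $t3, 0($t5): $t3=M[112]=28
after add $t3, $t3, 18: $t3=28+18=46
after srl $t3, $t3, 4: $t3=46>>4=2
after add $t5, $t5, 4: $t5=112+4=116
after add $t6, $t6, 2: $t6=10+2=12
cmp $t6, 16  (cmp 12,16)
blt L2: taken
after lw $t3, 0($t5): $t3=M[116]=29
after add $t3, $t3, 18: $t3=29+18=47
after srl $t3, $t3, 4: $t3=47>>4=2
after add $t5, $t5, 4: $t5=116+4=120
after add $t6, $t6, 2: $t6=12+2=14
cmp $t6, 16  (cmp 14,16)
blt L2: taken
after lw $t3, 0($t5): $t3=M[120]=-5
after add $t3, $t3, 18: $t3=(-5)+18=13
after srl $t3, $t3, 4: $t3=13>>4=0
after add $t5, $t5, 4: $t5=120+4=124
after add $t6, $t6, 2: $t6=14+2=16
cmp $t6, 16  (cmp 16,16)
blt L2: not taken
after add $t3, $t3, 16: $t3=0+16=16
sw $t3, (120) → M[120]=16
halt.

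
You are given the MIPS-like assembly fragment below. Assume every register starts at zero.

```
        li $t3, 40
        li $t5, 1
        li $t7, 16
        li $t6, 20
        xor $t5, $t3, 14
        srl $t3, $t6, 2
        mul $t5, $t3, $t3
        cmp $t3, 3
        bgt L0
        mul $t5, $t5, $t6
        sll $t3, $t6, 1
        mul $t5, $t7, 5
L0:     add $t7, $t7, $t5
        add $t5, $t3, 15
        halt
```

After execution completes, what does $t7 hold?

41

after li $t3, 40: $t3=40
after li $t5, 1: $t5=1
after li $t7, 16: $t7=16
after li $t6, 20: $t6=20
after xor $t5, $t3, 14: $t5=40^14=38
after srl $t3, $t6, 2: $t3=20>>2=5
after mul $t5, $t3, $t3: $t5=5*5=25
cmp $t3, 3  (cmp 5,3)
bgt L0: taken
after add $t7, $t7, $t5: $t7=16+25=41
after add $t5, $t3, 15: $t5=5+15=20
halt.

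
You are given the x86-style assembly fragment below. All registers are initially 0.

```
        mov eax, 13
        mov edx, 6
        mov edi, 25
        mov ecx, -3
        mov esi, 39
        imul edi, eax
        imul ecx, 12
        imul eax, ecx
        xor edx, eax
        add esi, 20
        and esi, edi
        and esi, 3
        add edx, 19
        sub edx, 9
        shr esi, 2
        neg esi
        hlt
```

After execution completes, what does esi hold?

0

after mov eax, 13: eax=13
after mov edx, 6: edx=6
after mov edi, 25: edi=25
after mov ecx, -3: ecx=-3
after mov esi, 39: esi=39
after imul edi, eax: edi=25*13=325
after imul ecx, 12: ecx=(-3)*12=-36
after imul eax, ecx: eax=13*(-36)=-468
after xor edx, eax: edx=6^(-468)=-470
after add esi, 20: esi=39+20=59
after and esi, edi: esi=59&325=1
after and esi, 3: esi=1&3=1
after add edx, 19: edx=(-470)+19=-451
after sub edx, 9: edx=(-451)-9=-460
after shr esi, 2: esi=1>>2=0
after neg esi: esi=-(0)=0
halt.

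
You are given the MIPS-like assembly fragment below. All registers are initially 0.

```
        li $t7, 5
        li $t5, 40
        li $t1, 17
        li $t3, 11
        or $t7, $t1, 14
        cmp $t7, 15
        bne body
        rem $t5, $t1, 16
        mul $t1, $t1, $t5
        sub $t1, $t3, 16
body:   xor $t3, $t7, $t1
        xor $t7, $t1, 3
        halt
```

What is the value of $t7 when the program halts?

li $t7, 5 → $t7=5
li $t5, 40 → $t5=40
li $t1, 17 → $t1=17
li $t3, 11 → $t3=11
or $t7, $t1, 14 → $t7=17|14=31
cmp $t7, 15  (cmp 31,15)
bne body: taken
xor $t3, $t7, $t1 → $t3=31^17=14
xor $t7, $t1, 3 → $t7=17^3=18
halt.

18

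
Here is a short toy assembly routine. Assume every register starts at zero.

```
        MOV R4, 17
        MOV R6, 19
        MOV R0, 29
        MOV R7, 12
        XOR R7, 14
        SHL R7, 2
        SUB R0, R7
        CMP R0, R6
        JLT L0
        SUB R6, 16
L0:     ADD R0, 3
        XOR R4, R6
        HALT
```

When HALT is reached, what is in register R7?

after MOV R4, 17: R4=17
after MOV R6, 19: R6=19
after MOV R0, 29: R0=29
after MOV R7, 12: R7=12
after XOR R7, 14: R7=12^14=2
after SHL R7, 2: R7=2<<2=8
after SUB R0, R7: R0=29-8=21
CMP R0, R6  (cmp 21,19)
JLT L0: not taken
after SUB R6, 16: R6=19-16=3
after ADD R0, 3: R0=21+3=24
after XOR R4, R6: R4=17^3=18
halt.

8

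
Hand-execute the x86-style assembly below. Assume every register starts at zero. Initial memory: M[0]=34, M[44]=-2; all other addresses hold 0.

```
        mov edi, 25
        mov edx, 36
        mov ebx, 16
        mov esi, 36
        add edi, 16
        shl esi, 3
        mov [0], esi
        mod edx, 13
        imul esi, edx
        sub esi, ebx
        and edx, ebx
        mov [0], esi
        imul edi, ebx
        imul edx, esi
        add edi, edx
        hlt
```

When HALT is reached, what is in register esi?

2864

edi=25
edx=36
ebx=16
esi=36
edi=25+16=41
esi=36<<3=288
mov [0], esi → M[0]=288
edx=36%13=10
esi=288*10=2880
esi=2880-16=2864
edx=10&16=0
mov [0], esi → M[0]=2864
edi=41*16=656
edx=0*2864=0
edi=656+0=656
halt.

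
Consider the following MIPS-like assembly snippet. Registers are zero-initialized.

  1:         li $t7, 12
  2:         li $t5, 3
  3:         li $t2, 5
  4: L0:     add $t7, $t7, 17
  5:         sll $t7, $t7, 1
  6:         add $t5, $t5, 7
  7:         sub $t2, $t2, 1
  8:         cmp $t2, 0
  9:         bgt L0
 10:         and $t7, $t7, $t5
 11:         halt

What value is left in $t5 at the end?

38

after li $t7, 12: $t7=12
after li $t5, 3: $t5=3
after li $t2, 5: $t2=5
after add $t7, $t7, 17: $t7=12+17=29
after sll $t7, $t7, 1: $t7=29<<1=58
after add $t5, $t5, 7: $t5=3+7=10
after sub $t2, $t2, 1: $t2=5-1=4
cmp $t2, 0  (cmp 4,0)
bgt L0: taken
after add $t7, $t7, 17: $t7=58+17=75
after sll $t7, $t7, 1: $t7=75<<1=150
after add $t5, $t5, 7: $t5=10+7=17
after sub $t2, $t2, 1: $t2=4-1=3
cmp $t2, 0  (cmp 3,0)
bgt L0: taken
after add $t7, $t7, 17: $t7=150+17=167
after sll $t7, $t7, 1: $t7=167<<1=334
after add $t5, $t5, 7: $t5=17+7=24
after sub $t2, $t2, 1: $t2=3-1=2
cmp $t2, 0  (cmp 2,0)
bgt L0: taken
after add $t7, $t7, 17: $t7=334+17=351
after sll $t7, $t7, 1: $t7=351<<1=702
after add $t5, $t5, 7: $t5=24+7=31
after sub $t2, $t2, 1: $t2=2-1=1
cmp $t2, 0  (cmp 1,0)
bgt L0: taken
after add $t7, $t7, 17: $t7=702+17=719
after sll $t7, $t7, 1: $t7=719<<1=1438
after add $t5, $t5, 7: $t5=31+7=38
after sub $t2, $t2, 1: $t2=1-1=0
cmp $t2, 0  (cmp 0,0)
bgt L0: not taken
after and $t7, $t7, $t5: $t7=1438&38=6
halt.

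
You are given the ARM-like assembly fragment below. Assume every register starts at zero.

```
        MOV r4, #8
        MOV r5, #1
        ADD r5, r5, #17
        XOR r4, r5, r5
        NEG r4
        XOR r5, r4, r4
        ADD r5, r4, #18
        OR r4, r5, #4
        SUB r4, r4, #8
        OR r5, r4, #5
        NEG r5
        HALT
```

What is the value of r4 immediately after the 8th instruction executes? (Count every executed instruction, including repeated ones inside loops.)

r4=8
r5=1
r5=1+17=18
r4=18^18=0
r4=-(0)=0
r5=0^0=0
r5=0+18=18
r4=18|4=22
After step 8: r4 = 22.

22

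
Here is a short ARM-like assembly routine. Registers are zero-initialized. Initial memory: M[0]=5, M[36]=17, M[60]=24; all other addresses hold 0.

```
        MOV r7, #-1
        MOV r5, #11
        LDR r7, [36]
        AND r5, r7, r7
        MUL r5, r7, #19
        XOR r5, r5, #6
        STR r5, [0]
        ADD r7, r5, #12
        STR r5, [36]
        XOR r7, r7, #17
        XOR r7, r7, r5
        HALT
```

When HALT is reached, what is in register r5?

325

after MOV r7, #-1: r7=-1
after MOV r5, #11: r5=11
after LDR r7, [36]: r7=M[36]=17
after AND r5, r7, r7: r5=17&17=17
after MUL r5, r7, #19: r5=17*19=323
after XOR r5, r5, #6: r5=323^6=325
STR r5, [0] → M[0]=325
after ADD r7, r5, #12: r7=325+12=337
STR r5, [36] → M[36]=325
after XOR r7, r7, #17: r7=337^17=320
after XOR r7, r7, r5: r7=320^325=5
halt.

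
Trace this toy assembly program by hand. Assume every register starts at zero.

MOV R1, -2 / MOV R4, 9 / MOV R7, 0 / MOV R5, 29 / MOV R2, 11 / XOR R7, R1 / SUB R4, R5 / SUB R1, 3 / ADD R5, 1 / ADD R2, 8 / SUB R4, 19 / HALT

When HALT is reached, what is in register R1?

-5

after MOV R1, -2: R1=-2
after MOV R4, 9: R4=9
after MOV R7, 0: R7=0
after MOV R5, 29: R5=29
after MOV R2, 11: R2=11
after XOR R7, R1: R7=0^(-2)=-2
after SUB R4, R5: R4=9-29=-20
after SUB R1, 3: R1=(-2)-3=-5
after ADD R5, 1: R5=29+1=30
after ADD R2, 8: R2=11+8=19
after SUB R4, 19: R4=(-20)-19=-39
halt.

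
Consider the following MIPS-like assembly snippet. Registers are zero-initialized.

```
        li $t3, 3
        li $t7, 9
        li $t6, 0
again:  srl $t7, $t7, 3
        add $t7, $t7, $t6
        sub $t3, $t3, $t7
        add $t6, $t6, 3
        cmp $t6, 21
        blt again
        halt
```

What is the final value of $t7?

li $t3, 3 → $t3=3
li $t7, 9 → $t7=9
li $t6, 0 → $t6=0
srl $t7, $t7, 3 → $t7=9>>3=1
add $t7, $t7, $t6 → $t7=1+0=1
sub $t3, $t3, $t7 → $t3=3-1=2
add $t6, $t6, 3 → $t6=0+3=3
cmp $t6, 21  (cmp 3,21)
blt again: taken
srl $t7, $t7, 3 → $t7=1>>3=0
add $t7, $t7, $t6 → $t7=0+3=3
sub $t3, $t3, $t7 → $t3=2-3=-1
add $t6, $t6, 3 → $t6=3+3=6
cmp $t6, 21  (cmp 6,21)
blt again: taken
srl $t7, $t7, 3 → $t7=3>>3=0
add $t7, $t7, $t6 → $t7=0+6=6
sub $t3, $t3, $t7 → $t3=(-1)-6=-7
add $t6, $t6, 3 → $t6=6+3=9
cmp $t6, 21  (cmp 9,21)
blt again: taken
srl $t7, $t7, 3 → $t7=6>>3=0
add $t7, $t7, $t6 → $t7=0+9=9
sub $t3, $t3, $t7 → $t3=(-7)-9=-16
add $t6, $t6, 3 → $t6=9+3=12
cmp $t6, 21  (cmp 12,21)
blt again: taken
srl $t7, $t7, 3 → $t7=9>>3=1
add $t7, $t7, $t6 → $t7=1+12=13
sub $t3, $t3, $t7 → $t3=(-16)-13=-29
add $t6, $t6, 3 → $t6=12+3=15
cmp $t6, 21  (cmp 15,21)
blt again: taken
srl $t7, $t7, 3 → $t7=13>>3=1
add $t7, $t7, $t6 → $t7=1+15=16
sub $t3, $t3, $t7 → $t3=(-29)-16=-45
add $t6, $t6, 3 → $t6=15+3=18
cmp $t6, 21  (cmp 18,21)
blt again: taken
srl $t7, $t7, 3 → $t7=16>>3=2
add $t7, $t7, $t6 → $t7=2+18=20
sub $t3, $t3, $t7 → $t3=(-45)-20=-65
add $t6, $t6, 3 → $t6=18+3=21
cmp $t6, 21  (cmp 21,21)
blt again: not taken
halt.

20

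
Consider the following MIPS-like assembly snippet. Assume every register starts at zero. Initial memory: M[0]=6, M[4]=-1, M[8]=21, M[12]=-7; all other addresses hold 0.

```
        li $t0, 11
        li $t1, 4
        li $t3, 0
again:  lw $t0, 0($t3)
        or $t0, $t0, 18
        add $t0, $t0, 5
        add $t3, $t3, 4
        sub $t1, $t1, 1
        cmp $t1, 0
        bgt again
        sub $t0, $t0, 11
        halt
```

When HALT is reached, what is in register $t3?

after li $t0, 11: $t0=11
after li $t1, 4: $t1=4
after li $t3, 0: $t3=0
after lw $t0, 0($t3): $t0=M[0]=6
after or $t0, $t0, 18: $t0=6|18=22
after add $t0, $t0, 5: $t0=22+5=27
after add $t3, $t3, 4: $t3=0+4=4
after sub $t1, $t1, 1: $t1=4-1=3
cmp $t1, 0  (cmp 3,0)
bgt again: taken
after lw $t0, 0($t3): $t0=M[4]=-1
after or $t0, $t0, 18: $t0=(-1)|18=-1
after add $t0, $t0, 5: $t0=(-1)+5=4
after add $t3, $t3, 4: $t3=4+4=8
after sub $t1, $t1, 1: $t1=3-1=2
cmp $t1, 0  (cmp 2,0)
bgt again: taken
after lw $t0, 0($t3): $t0=M[8]=21
after or $t0, $t0, 18: $t0=21|18=23
after add $t0, $t0, 5: $t0=23+5=28
after add $t3, $t3, 4: $t3=8+4=12
after sub $t1, $t1, 1: $t1=2-1=1
cmp $t1, 0  (cmp 1,0)
bgt again: taken
after lw $t0, 0($t3): $t0=M[12]=-7
after or $t0, $t0, 18: $t0=(-7)|18=-5
after add $t0, $t0, 5: $t0=(-5)+5=0
after add $t3, $t3, 4: $t3=12+4=16
after sub $t1, $t1, 1: $t1=1-1=0
cmp $t1, 0  (cmp 0,0)
bgt again: not taken
after sub $t0, $t0, 11: $t0=0-11=-11
halt.

16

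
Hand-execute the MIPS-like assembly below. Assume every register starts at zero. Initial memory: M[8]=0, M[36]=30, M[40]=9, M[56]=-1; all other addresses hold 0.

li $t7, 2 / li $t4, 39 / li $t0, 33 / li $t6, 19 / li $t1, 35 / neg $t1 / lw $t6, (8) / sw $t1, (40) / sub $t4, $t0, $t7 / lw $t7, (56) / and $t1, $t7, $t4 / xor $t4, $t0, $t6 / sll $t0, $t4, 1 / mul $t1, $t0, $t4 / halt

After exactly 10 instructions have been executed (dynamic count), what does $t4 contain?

31

$t7=2
$t4=39
$t0=33
$t6=19
$t1=35
$t1=-(35)=-35
$t6=M[8]=0
sw $t1, (40) → M[40]=-35
$t4=33-2=31
$t7=M[56]=-1
After step 10: $t4 = 31.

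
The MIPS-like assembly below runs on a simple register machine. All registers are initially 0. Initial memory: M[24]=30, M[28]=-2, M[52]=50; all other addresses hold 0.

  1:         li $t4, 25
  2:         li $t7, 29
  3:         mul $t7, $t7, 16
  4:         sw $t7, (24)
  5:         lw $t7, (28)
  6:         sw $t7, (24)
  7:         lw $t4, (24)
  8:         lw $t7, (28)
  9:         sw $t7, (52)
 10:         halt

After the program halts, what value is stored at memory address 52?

li $t4, 25 → $t4=25
li $t7, 29 → $t7=29
mul $t7, $t7, 16 → $t7=29*16=464
sw $t7, (24) → M[24]=464
lw $t7, (28) → $t7=M[28]=-2
sw $t7, (24) → M[24]=-2
lw $t4, (24) → $t4=M[24]=-2
lw $t7, (28) → $t7=M[28]=-2
sw $t7, (52) → M[52]=-2
halt.

-2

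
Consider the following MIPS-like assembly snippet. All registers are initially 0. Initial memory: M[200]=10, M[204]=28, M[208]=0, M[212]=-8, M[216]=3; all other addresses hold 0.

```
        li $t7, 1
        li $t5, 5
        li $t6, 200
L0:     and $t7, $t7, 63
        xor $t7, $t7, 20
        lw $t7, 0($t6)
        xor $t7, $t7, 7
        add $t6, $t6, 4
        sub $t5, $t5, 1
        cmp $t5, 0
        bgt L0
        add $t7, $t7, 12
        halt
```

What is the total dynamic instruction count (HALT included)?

45

$t7=1
$t5=5
$t6=200
$t7=1&63=1
$t7=1^20=21
$t7=M[200]=10
$t7=10^7=13
$t6=200+4=204
$t5=5-1=4
cmp $t5, 0  (cmp 4,0)
bgt L0: taken
$t7=13&63=13
$t7=13^20=25
$t7=M[204]=28
$t7=28^7=27
$t6=204+4=208
$t5=4-1=3
cmp $t5, 0  (cmp 3,0)
bgt L0: taken
$t7=27&63=27
$t7=27^20=15
$t7=M[208]=0
$t7=0^7=7
$t6=208+4=212
$t5=3-1=2
cmp $t5, 0  (cmp 2,0)
bgt L0: taken
$t7=7&63=7
$t7=7^20=19
$t7=M[212]=-8
$t7=(-8)^7=-1
$t6=212+4=216
$t5=2-1=1
cmp $t5, 0  (cmp 1,0)
bgt L0: taken
$t7=(-1)&63=63
$t7=63^20=43
$t7=M[216]=3
$t7=3^7=4
$t6=216+4=220
$t5=1-1=0
cmp $t5, 0  (cmp 0,0)
bgt L0: not taken
$t7=4+12=16
halt.
Total executed instructions: 45.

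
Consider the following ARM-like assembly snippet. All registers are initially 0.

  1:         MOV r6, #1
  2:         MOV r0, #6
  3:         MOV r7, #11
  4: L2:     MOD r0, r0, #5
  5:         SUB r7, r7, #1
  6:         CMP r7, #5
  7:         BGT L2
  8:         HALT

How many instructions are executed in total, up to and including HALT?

r6=1
r0=6
r7=11
r0=6%5=1
r7=11-1=10
CMP r7, #5  (cmp 10,5)
BGT L2: taken
r0=1%5=1
r7=10-1=9
CMP r7, #5  (cmp 9,5)
BGT L2: taken
r0=1%5=1
r7=9-1=8
CMP r7, #5  (cmp 8,5)
BGT L2: taken
r0=1%5=1
r7=8-1=7
CMP r7, #5  (cmp 7,5)
BGT L2: taken
r0=1%5=1
r7=7-1=6
CMP r7, #5  (cmp 6,5)
BGT L2: taken
r0=1%5=1
r7=6-1=5
CMP r7, #5  (cmp 5,5)
BGT L2: not taken
halt.
Total executed instructions: 28.

28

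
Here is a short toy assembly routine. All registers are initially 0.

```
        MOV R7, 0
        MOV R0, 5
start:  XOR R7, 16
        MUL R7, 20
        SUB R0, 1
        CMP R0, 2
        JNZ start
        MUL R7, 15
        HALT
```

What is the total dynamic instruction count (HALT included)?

after MOV R7, 0: R7=0
after MOV R0, 5: R0=5
after XOR R7, 16: R7=0^16=16
after MUL R7, 20: R7=16*20=320
after SUB R0, 1: R0=5-1=4
CMP R0, 2  (cmp 4,2)
JNZ start: taken
after XOR R7, 16: R7=320^16=336
after MUL R7, 20: R7=336*20=6720
after SUB R0, 1: R0=4-1=3
CMP R0, 2  (cmp 3,2)
JNZ start: taken
after XOR R7, 16: R7=6720^16=6736
after MUL R7, 20: R7=6736*20=134720
after SUB R0, 1: R0=3-1=2
CMP R0, 2  (cmp 2,2)
JNZ start: not taken
after MUL R7, 15: R7=134720*15=2020800
halt.
Total executed instructions: 19.

19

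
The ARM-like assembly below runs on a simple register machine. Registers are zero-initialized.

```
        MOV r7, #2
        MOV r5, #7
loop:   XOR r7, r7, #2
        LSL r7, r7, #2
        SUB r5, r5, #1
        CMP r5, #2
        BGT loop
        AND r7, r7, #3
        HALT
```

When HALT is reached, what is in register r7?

MOV r7, #2 → r7=2
MOV r5, #7 → r5=7
XOR r7, r7, #2 → r7=2^2=0
LSL r7, r7, #2 → r7=0<<2=0
SUB r5, r5, #1 → r5=7-1=6
CMP r5, #2  (cmp 6,2)
BGT loop: taken
XOR r7, r7, #2 → r7=0^2=2
LSL r7, r7, #2 → r7=2<<2=8
SUB r5, r5, #1 → r5=6-1=5
CMP r5, #2  (cmp 5,2)
BGT loop: taken
XOR r7, r7, #2 → r7=8^2=10
LSL r7, r7, #2 → r7=10<<2=40
SUB r5, r5, #1 → r5=5-1=4
CMP r5, #2  (cmp 4,2)
BGT loop: taken
XOR r7, r7, #2 → r7=40^2=42
LSL r7, r7, #2 → r7=42<<2=168
SUB r5, r5, #1 → r5=4-1=3
CMP r5, #2  (cmp 3,2)
BGT loop: taken
XOR r7, r7, #2 → r7=168^2=170
LSL r7, r7, #2 → r7=170<<2=680
SUB r5, r5, #1 → r5=3-1=2
CMP r5, #2  (cmp 2,2)
BGT loop: not taken
AND r7, r7, #3 → r7=680&3=0
halt.

0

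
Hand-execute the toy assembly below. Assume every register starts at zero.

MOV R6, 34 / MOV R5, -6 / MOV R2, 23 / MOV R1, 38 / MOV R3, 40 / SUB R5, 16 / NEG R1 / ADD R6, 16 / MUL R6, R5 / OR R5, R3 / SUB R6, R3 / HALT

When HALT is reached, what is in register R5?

-22

MOV R6, 34 → R6=34
MOV R5, -6 → R5=-6
MOV R2, 23 → R2=23
MOV R1, 38 → R1=38
MOV R3, 40 → R3=40
SUB R5, 16 → R5=(-6)-16=-22
NEG R1 → R1=-(38)=-38
ADD R6, 16 → R6=34+16=50
MUL R6, R5 → R6=50*(-22)=-1100
OR R5, R3 → R5=(-22)|40=-22
SUB R6, R3 → R6=(-1100)-40=-1140
halt.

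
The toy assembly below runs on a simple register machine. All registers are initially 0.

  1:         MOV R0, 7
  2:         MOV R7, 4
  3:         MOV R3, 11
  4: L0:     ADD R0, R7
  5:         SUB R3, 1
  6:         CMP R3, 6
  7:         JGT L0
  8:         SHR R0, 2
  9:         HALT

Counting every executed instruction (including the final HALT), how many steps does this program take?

MOV R0, 7 → R0=7
MOV R7, 4 → R7=4
MOV R3, 11 → R3=11
ADD R0, R7 → R0=7+4=11
SUB R3, 1 → R3=11-1=10
CMP R3, 6  (cmp 10,6)
JGT L0: taken
ADD R0, R7 → R0=11+4=15
SUB R3, 1 → R3=10-1=9
CMP R3, 6  (cmp 9,6)
JGT L0: taken
ADD R0, R7 → R0=15+4=19
SUB R3, 1 → R3=9-1=8
CMP R3, 6  (cmp 8,6)
JGT L0: taken
ADD R0, R7 → R0=19+4=23
SUB R3, 1 → R3=8-1=7
CMP R3, 6  (cmp 7,6)
JGT L0: taken
ADD R0, R7 → R0=23+4=27
SUB R3, 1 → R3=7-1=6
CMP R3, 6  (cmp 6,6)
JGT L0: not taken
SHR R0, 2 → R0=27>>2=6
halt.
Total executed instructions: 25.

25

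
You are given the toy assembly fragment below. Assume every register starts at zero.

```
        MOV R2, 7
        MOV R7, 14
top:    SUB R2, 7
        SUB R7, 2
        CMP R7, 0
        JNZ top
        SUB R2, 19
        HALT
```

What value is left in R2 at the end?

R2=7
R7=14
R2=7-7=0
R7=14-2=12
CMP R7, 0  (cmp 12,0)
JNZ top: taken
R2=0-7=-7
R7=12-2=10
CMP R7, 0  (cmp 10,0)
JNZ top: taken
R2=(-7)-7=-14
R7=10-2=8
CMP R7, 0  (cmp 8,0)
JNZ top: taken
R2=(-14)-7=-21
R7=8-2=6
CMP R7, 0  (cmp 6,0)
JNZ top: taken
R2=(-21)-7=-28
R7=6-2=4
CMP R7, 0  (cmp 4,0)
JNZ top: taken
R2=(-28)-7=-35
R7=4-2=2
CMP R7, 0  (cmp 2,0)
JNZ top: taken
R2=(-35)-7=-42
R7=2-2=0
CMP R7, 0  (cmp 0,0)
JNZ top: not taken
R2=(-42)-19=-61
halt.

-61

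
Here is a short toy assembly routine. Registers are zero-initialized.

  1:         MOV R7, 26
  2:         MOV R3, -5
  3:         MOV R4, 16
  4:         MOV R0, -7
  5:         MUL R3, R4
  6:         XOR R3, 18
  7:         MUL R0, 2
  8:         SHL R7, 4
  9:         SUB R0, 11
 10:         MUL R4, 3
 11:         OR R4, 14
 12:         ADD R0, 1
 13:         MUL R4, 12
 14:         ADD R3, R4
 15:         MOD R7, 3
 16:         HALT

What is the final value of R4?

R7=26
R3=-5
R4=16
R0=-7
R3=(-5)*16=-80
R3=(-80)^18=-94
R0=(-7)*2=-14
R7=26<<4=416
R0=(-14)-11=-25
R4=16*3=48
R4=48|14=62
R0=(-25)+1=-24
R4=62*12=744
R3=(-94)+744=650
R7=416%3=2
halt.

744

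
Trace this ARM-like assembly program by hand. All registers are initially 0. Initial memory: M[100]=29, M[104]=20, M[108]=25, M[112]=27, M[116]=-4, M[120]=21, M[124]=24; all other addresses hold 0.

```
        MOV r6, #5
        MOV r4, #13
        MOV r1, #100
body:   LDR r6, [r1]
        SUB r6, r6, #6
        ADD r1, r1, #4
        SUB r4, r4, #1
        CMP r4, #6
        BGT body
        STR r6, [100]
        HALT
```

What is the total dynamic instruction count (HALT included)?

47

r6=5
r4=13
r1=100
r6=M[100]=29
r6=29-6=23
r1=100+4=104
r4=13-1=12
CMP r4, #6  (cmp 12,6)
BGT body: taken
r6=M[104]=20
r6=20-6=14
r1=104+4=108
r4=12-1=11
CMP r4, #6  (cmp 11,6)
BGT body: taken
r6=M[108]=25
r6=25-6=19
r1=108+4=112
r4=11-1=10
CMP r4, #6  (cmp 10,6)
BGT body: taken
r6=M[112]=27
r6=27-6=21
r1=112+4=116
r4=10-1=9
CMP r4, #6  (cmp 9,6)
BGT body: taken
r6=M[116]=-4
r6=(-4)-6=-10
r1=116+4=120
r4=9-1=8
CMP r4, #6  (cmp 8,6)
BGT body: taken
r6=M[120]=21
r6=21-6=15
r1=120+4=124
r4=8-1=7
CMP r4, #6  (cmp 7,6)
BGT body: taken
r6=M[124]=24
r6=24-6=18
r1=124+4=128
r4=7-1=6
CMP r4, #6  (cmp 6,6)
BGT body: not taken
STR r6, [100] → M[100]=18
halt.
Total executed instructions: 47.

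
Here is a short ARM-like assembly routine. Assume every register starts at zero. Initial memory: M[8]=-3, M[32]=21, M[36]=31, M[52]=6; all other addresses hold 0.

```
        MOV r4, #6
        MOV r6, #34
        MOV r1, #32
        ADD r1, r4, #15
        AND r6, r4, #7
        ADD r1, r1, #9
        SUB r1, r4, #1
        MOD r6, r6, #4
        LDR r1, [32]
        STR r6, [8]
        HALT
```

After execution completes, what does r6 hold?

r4=6
r6=34
r1=32
r1=6+15=21
r6=6&7=6
r1=21+9=30
r1=6-1=5
r6=6%4=2
r1=M[32]=21
STR r6, [8] → M[8]=2
halt.

2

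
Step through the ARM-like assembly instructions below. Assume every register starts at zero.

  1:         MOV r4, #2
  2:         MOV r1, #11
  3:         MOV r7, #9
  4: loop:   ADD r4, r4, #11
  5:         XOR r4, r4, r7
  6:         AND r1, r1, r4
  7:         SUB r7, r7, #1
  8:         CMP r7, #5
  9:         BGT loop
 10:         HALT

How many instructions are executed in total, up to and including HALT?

MOV r4, #2 → r4=2
MOV r1, #11 → r1=11
MOV r7, #9 → r7=9
ADD r4, r4, #11 → r4=2+11=13
XOR r4, r4, r7 → r4=13^9=4
AND r1, r1, r4 → r1=11&4=0
SUB r7, r7, #1 → r7=9-1=8
CMP r7, #5  (cmp 8,5)
BGT loop: taken
ADD r4, r4, #11 → r4=4+11=15
XOR r4, r4, r7 → r4=15^8=7
AND r1, r1, r4 → r1=0&7=0
SUB r7, r7, #1 → r7=8-1=7
CMP r7, #5  (cmp 7,5)
BGT loop: taken
ADD r4, r4, #11 → r4=7+11=18
XOR r4, r4, r7 → r4=18^7=21
AND r1, r1, r4 → r1=0&21=0
SUB r7, r7, #1 → r7=7-1=6
CMP r7, #5  (cmp 6,5)
BGT loop: taken
ADD r4, r4, #11 → r4=21+11=32
XOR r4, r4, r7 → r4=32^6=38
AND r1, r1, r4 → r1=0&38=0
SUB r7, r7, #1 → r7=6-1=5
CMP r7, #5  (cmp 5,5)
BGT loop: not taken
halt.
Total executed instructions: 28.

28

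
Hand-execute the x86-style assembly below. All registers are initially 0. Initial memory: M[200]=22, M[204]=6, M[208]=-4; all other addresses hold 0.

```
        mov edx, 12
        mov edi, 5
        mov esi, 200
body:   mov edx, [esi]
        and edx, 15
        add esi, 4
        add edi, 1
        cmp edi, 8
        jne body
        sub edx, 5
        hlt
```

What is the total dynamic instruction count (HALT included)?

after mov edx, 12: edx=12
after mov edi, 5: edi=5
after mov esi, 200: esi=200
after mov edx, [esi]: edx=M[200]=22
after and edx, 15: edx=22&15=6
after add esi, 4: esi=200+4=204
after add edi, 1: edi=5+1=6
cmp edi, 8  (cmp 6,8)
jne body: taken
after mov edx, [esi]: edx=M[204]=6
after and edx, 15: edx=6&15=6
after add esi, 4: esi=204+4=208
after add edi, 1: edi=6+1=7
cmp edi, 8  (cmp 7,8)
jne body: taken
after mov edx, [esi]: edx=M[208]=-4
after and edx, 15: edx=(-4)&15=12
after add esi, 4: esi=208+4=212
after add edi, 1: edi=7+1=8
cmp edi, 8  (cmp 8,8)
jne body: not taken
after sub edx, 5: edx=12-5=7
halt.
Total executed instructions: 23.

23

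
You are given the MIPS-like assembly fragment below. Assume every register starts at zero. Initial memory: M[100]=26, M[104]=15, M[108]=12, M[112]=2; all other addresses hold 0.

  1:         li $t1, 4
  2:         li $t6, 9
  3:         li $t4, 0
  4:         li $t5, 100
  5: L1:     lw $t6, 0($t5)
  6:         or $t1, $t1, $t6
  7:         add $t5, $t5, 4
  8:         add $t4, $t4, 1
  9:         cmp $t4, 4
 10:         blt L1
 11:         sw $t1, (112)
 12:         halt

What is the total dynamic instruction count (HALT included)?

after li $t1, 4: $t1=4
after li $t6, 9: $t6=9
after li $t4, 0: $t4=0
after li $t5, 100: $t5=100
after lw $t6, 0($t5): $t6=M[100]=26
after or $t1, $t1, $t6: $t1=4|26=30
after add $t5, $t5, 4: $t5=100+4=104
after add $t4, $t4, 1: $t4=0+1=1
cmp $t4, 4  (cmp 1,4)
blt L1: taken
after lw $t6, 0($t5): $t6=M[104]=15
after or $t1, $t1, $t6: $t1=30|15=31
after add $t5, $t5, 4: $t5=104+4=108
after add $t4, $t4, 1: $t4=1+1=2
cmp $t4, 4  (cmp 2,4)
blt L1: taken
after lw $t6, 0($t5): $t6=M[108]=12
after or $t1, $t1, $t6: $t1=31|12=31
after add $t5, $t5, 4: $t5=108+4=112
after add $t4, $t4, 1: $t4=2+1=3
cmp $t4, 4  (cmp 3,4)
blt L1: taken
after lw $t6, 0($t5): $t6=M[112]=2
after or $t1, $t1, $t6: $t1=31|2=31
after add $t5, $t5, 4: $t5=112+4=116
after add $t4, $t4, 1: $t4=3+1=4
cmp $t4, 4  (cmp 4,4)
blt L1: not taken
sw $t1, (112) → M[112]=31
halt.
Total executed instructions: 30.

30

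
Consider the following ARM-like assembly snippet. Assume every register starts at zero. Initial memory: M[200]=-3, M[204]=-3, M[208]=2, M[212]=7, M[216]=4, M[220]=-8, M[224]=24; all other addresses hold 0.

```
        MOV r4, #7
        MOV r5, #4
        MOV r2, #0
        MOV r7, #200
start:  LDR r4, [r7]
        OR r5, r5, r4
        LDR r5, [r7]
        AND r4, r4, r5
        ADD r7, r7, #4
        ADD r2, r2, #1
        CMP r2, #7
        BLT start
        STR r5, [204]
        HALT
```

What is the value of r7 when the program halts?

MOV r4, #7 → r4=7
MOV r5, #4 → r5=4
MOV r2, #0 → r2=0
MOV r7, #200 → r7=200
LDR r4, [r7] → r4=M[200]=-3
OR r5, r5, r4 → r5=4|(-3)=-3
LDR r5, [r7] → r5=M[200]=-3
AND r4, r4, r5 → r4=(-3)&(-3)=-3
ADD r7, r7, #4 → r7=200+4=204
ADD r2, r2, #1 → r2=0+1=1
CMP r2, #7  (cmp 1,7)
BLT start: taken
LDR r4, [r7] → r4=M[204]=-3
OR r5, r5, r4 → r5=(-3)|(-3)=-3
LDR r5, [r7] → r5=M[204]=-3
AND r4, r4, r5 → r4=(-3)&(-3)=-3
ADD r7, r7, #4 → r7=204+4=208
ADD r2, r2, #1 → r2=1+1=2
CMP r2, #7  (cmp 2,7)
BLT start: taken
LDR r4, [r7] → r4=M[208]=2
OR r5, r5, r4 → r5=(-3)|2=-1
LDR r5, [r7] → r5=M[208]=2
AND r4, r4, r5 → r4=2&2=2
ADD r7, r7, #4 → r7=208+4=212
ADD r2, r2, #1 → r2=2+1=3
CMP r2, #7  (cmp 3,7)
BLT start: taken
LDR r4, [r7] → r4=M[212]=7
OR r5, r5, r4 → r5=2|7=7
LDR r5, [r7] → r5=M[212]=7
AND r4, r4, r5 → r4=7&7=7
ADD r7, r7, #4 → r7=212+4=216
ADD r2, r2, #1 → r2=3+1=4
CMP r2, #7  (cmp 4,7)
BLT start: taken
LDR r4, [r7] → r4=M[216]=4
OR r5, r5, r4 → r5=7|4=7
LDR r5, [r7] → r5=M[216]=4
AND r4, r4, r5 → r4=4&4=4
ADD r7, r7, #4 → r7=216+4=220
ADD r2, r2, #1 → r2=4+1=5
CMP r2, #7  (cmp 5,7)
BLT start: taken
LDR r4, [r7] → r4=M[220]=-8
OR r5, r5, r4 → r5=4|(-8)=-4
LDR r5, [r7] → r5=M[220]=-8
AND r4, r4, r5 → r4=(-8)&(-8)=-8
ADD r7, r7, #4 → r7=220+4=224
ADD r2, r2, #1 → r2=5+1=6
CMP r2, #7  (cmp 6,7)
BLT start: taken
LDR r4, [r7] → r4=M[224]=24
OR r5, r5, r4 → r5=(-8)|24=-8
LDR r5, [r7] → r5=M[224]=24
AND r4, r4, r5 → r4=24&24=24
ADD r7, r7, #4 → r7=224+4=228
ADD r2, r2, #1 → r2=6+1=7
CMP r2, #7  (cmp 7,7)
BLT start: not taken
STR r5, [204] → M[204]=24
halt.

228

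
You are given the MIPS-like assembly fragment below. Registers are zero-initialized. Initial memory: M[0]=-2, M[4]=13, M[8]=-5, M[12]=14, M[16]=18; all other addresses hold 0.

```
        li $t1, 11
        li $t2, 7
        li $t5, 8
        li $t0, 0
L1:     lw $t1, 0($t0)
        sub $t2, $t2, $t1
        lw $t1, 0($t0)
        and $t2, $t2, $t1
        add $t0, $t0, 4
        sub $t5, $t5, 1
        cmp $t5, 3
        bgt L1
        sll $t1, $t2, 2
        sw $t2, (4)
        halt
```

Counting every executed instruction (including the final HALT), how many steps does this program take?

$t1=11
$t2=7
$t5=8
$t0=0
$t1=M[0]=-2
$t2=7-(-2)=9
$t1=M[0]=-2
$t2=9&(-2)=8
$t0=0+4=4
$t5=8-1=7
cmp $t5, 3  (cmp 7,3)
bgt L1: taken
$t1=M[4]=13
$t2=8-13=-5
$t1=M[4]=13
$t2=(-5)&13=9
$t0=4+4=8
$t5=7-1=6
cmp $t5, 3  (cmp 6,3)
bgt L1: taken
$t1=M[8]=-5
$t2=9-(-5)=14
$t1=M[8]=-5
$t2=14&(-5)=10
$t0=8+4=12
$t5=6-1=5
cmp $t5, 3  (cmp 5,3)
bgt L1: taken
$t1=M[12]=14
$t2=10-14=-4
$t1=M[12]=14
$t2=(-4)&14=12
$t0=12+4=16
$t5=5-1=4
cmp $t5, 3  (cmp 4,3)
bgt L1: taken
$t1=M[16]=18
$t2=12-18=-6
$t1=M[16]=18
$t2=(-6)&18=18
$t0=16+4=20
$t5=4-1=3
cmp $t5, 3  (cmp 3,3)
bgt L1: not taken
$t1=18<<2=72
sw $t2, (4) → M[4]=18
halt.
Total executed instructions: 47.

47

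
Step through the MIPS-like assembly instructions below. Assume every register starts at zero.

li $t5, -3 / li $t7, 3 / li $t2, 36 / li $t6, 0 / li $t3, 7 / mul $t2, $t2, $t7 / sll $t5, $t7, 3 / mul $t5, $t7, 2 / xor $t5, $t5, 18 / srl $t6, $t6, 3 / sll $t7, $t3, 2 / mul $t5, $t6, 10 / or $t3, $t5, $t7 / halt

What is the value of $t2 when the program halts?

108

after li $t5, -3: $t5=-3
after li $t7, 3: $t7=3
after li $t2, 36: $t2=36
after li $t6, 0: $t6=0
after li $t3, 7: $t3=7
after mul $t2, $t2, $t7: $t2=36*3=108
after sll $t5, $t7, 3: $t5=3<<3=24
after mul $t5, $t7, 2: $t5=3*2=6
after xor $t5, $t5, 18: $t5=6^18=20
after srl $t6, $t6, 3: $t6=0>>3=0
after sll $t7, $t3, 2: $t7=7<<2=28
after mul $t5, $t6, 10: $t5=0*10=0
after or $t3, $t5, $t7: $t3=0|28=28
halt.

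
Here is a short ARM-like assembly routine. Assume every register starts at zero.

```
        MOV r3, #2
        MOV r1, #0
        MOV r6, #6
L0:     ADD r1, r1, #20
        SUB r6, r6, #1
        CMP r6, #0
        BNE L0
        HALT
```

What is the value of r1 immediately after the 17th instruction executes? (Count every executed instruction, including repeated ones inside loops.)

MOV r3, #2 → r3=2
MOV r1, #0 → r1=0
MOV r6, #6 → r6=6
ADD r1, r1, #20 → r1=0+20=20
SUB r6, r6, #1 → r6=6-1=5
CMP r6, #0  (cmp 5,0)
BNE L0: taken
ADD r1, r1, #20 → r1=20+20=40
SUB r6, r6, #1 → r6=5-1=4
CMP r6, #0  (cmp 4,0)
BNE L0: taken
ADD r1, r1, #20 → r1=40+20=60
SUB r6, r6, #1 → r6=4-1=3
CMP r6, #0  (cmp 3,0)
BNE L0: taken
ADD r1, r1, #20 → r1=60+20=80
SUB r6, r6, #1 → r6=3-1=2
After step 17: r1 = 80.

80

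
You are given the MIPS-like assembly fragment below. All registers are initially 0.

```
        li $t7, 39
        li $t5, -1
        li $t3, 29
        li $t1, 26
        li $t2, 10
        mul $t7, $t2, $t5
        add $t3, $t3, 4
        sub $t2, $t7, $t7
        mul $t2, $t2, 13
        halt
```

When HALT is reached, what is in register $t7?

li $t7, 39 → $t7=39
li $t5, -1 → $t5=-1
li $t3, 29 → $t3=29
li $t1, 26 → $t1=26
li $t2, 10 → $t2=10
mul $t7, $t2, $t5 → $t7=10*(-1)=-10
add $t3, $t3, 4 → $t3=29+4=33
sub $t2, $t7, $t7 → $t2=(-10)-(-10)=0
mul $t2, $t2, 13 → $t2=0*13=0
halt.

-10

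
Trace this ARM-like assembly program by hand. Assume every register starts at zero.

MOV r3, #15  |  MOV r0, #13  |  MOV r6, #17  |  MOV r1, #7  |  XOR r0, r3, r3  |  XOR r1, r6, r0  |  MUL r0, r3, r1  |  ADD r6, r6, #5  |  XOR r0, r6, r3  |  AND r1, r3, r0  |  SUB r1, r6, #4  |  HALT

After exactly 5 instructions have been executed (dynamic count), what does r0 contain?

r3=15
r0=13
r6=17
r1=7
r0=15^15=0
After step 5: r0 = 0.

0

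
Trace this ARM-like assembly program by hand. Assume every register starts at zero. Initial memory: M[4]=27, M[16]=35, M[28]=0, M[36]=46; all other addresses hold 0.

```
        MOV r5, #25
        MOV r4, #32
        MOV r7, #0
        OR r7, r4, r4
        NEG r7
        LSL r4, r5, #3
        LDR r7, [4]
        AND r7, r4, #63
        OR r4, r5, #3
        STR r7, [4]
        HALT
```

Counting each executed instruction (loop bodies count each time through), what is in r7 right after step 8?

8

after MOV r5, #25: r5=25
after MOV r4, #32: r4=32
after MOV r7, #0: r7=0
after OR r7, r4, r4: r7=32|32=32
after NEG r7: r7=-(32)=-32
after LSL r4, r5, #3: r4=25<<3=200
after LDR r7, [4]: r7=M[4]=27
after AND r7, r4, #63: r7=200&63=8
After step 8: r7 = 8.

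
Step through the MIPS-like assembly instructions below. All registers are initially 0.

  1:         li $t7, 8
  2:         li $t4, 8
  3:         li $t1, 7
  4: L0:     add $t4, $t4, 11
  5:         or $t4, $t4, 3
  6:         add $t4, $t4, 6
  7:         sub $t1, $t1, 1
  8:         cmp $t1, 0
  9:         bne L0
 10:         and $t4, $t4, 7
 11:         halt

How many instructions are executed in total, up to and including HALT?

47

after li $t7, 8: $t7=8
after li $t4, 8: $t4=8
after li $t1, 7: $t1=7
after add $t4, $t4, 11: $t4=8+11=19
after or $t4, $t4, 3: $t4=19|3=19
after add $t4, $t4, 6: $t4=19+6=25
after sub $t1, $t1, 1: $t1=7-1=6
cmp $t1, 0  (cmp 6,0)
bne L0: taken
after add $t4, $t4, 11: $t4=25+11=36
after or $t4, $t4, 3: $t4=36|3=39
after add $t4, $t4, 6: $t4=39+6=45
after sub $t1, $t1, 1: $t1=6-1=5
cmp $t1, 0  (cmp 5,0)
bne L0: taken
after add $t4, $t4, 11: $t4=45+11=56
after or $t4, $t4, 3: $t4=56|3=59
after add $t4, $t4, 6: $t4=59+6=65
after sub $t1, $t1, 1: $t1=5-1=4
cmp $t1, 0  (cmp 4,0)
bne L0: taken
after add $t4, $t4, 11: $t4=65+11=76
after or $t4, $t4, 3: $t4=76|3=79
after add $t4, $t4, 6: $t4=79+6=85
after sub $t1, $t1, 1: $t1=4-1=3
cmp $t1, 0  (cmp 3,0)
bne L0: taken
after add $t4, $t4, 11: $t4=85+11=96
after or $t4, $t4, 3: $t4=96|3=99
after add $t4, $t4, 6: $t4=99+6=105
after sub $t1, $t1, 1: $t1=3-1=2
cmp $t1, 0  (cmp 2,0)
bne L0: taken
after add $t4, $t4, 11: $t4=105+11=116
after or $t4, $t4, 3: $t4=116|3=119
after add $t4, $t4, 6: $t4=119+6=125
after sub $t1, $t1, 1: $t1=2-1=1
cmp $t1, 0  (cmp 1,0)
bne L0: taken
after add $t4, $t4, 11: $t4=125+11=136
after or $t4, $t4, 3: $t4=136|3=139
after add $t4, $t4, 6: $t4=139+6=145
after sub $t1, $t1, 1: $t1=1-1=0
cmp $t1, 0  (cmp 0,0)
bne L0: not taken
after and $t4, $t4, 7: $t4=145&7=1
halt.
Total executed instructions: 47.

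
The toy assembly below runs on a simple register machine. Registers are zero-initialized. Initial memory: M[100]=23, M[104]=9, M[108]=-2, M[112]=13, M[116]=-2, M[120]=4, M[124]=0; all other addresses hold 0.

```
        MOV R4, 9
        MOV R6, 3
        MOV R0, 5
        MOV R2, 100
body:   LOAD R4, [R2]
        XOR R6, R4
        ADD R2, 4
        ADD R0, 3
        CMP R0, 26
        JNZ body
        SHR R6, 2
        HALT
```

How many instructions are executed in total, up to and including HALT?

48

R4=9
R6=3
R0=5
R2=100
R4=M[100]=23
R6=3^23=20
R2=100+4=104
R0=5+3=8
CMP R0, 26  (cmp 8,26)
JNZ body: taken
R4=M[104]=9
R6=20^9=29
R2=104+4=108
R0=8+3=11
CMP R0, 26  (cmp 11,26)
JNZ body: taken
R4=M[108]=-2
R6=29^(-2)=-29
R2=108+4=112
R0=11+3=14
CMP R0, 26  (cmp 14,26)
JNZ body: taken
R4=M[112]=13
R6=(-29)^13=-18
R2=112+4=116
R0=14+3=17
CMP R0, 26  (cmp 17,26)
JNZ body: taken
R4=M[116]=-2
R6=(-18)^(-2)=16
R2=116+4=120
R0=17+3=20
CMP R0, 26  (cmp 20,26)
JNZ body: taken
R4=M[120]=4
R6=16^4=20
R2=120+4=124
R0=20+3=23
CMP R0, 26  (cmp 23,26)
JNZ body: taken
R4=M[124]=0
R6=20^0=20
R2=124+4=128
R0=23+3=26
CMP R0, 26  (cmp 26,26)
JNZ body: not taken
R6=20>>2=5
halt.
Total executed instructions: 48.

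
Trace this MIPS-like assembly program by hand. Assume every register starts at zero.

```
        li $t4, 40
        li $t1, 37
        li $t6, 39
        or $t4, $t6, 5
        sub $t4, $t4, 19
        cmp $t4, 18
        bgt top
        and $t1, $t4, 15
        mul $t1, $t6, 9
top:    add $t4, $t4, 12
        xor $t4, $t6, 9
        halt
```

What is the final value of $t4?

46

li $t4, 40 → $t4=40
li $t1, 37 → $t1=37
li $t6, 39 → $t6=39
or $t4, $t6, 5 → $t4=39|5=39
sub $t4, $t4, 19 → $t4=39-19=20
cmp $t4, 18  (cmp 20,18)
bgt top: taken
add $t4, $t4, 12 → $t4=20+12=32
xor $t4, $t6, 9 → $t4=39^9=46
halt.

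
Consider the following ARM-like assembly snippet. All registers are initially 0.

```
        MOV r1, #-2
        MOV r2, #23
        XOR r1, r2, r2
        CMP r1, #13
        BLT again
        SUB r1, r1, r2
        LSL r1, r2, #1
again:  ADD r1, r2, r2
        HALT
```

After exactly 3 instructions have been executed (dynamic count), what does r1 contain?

after MOV r1, #-2: r1=-2
after MOV r2, #23: r2=23
after XOR r1, r2, r2: r1=23^23=0
After step 3: r1 = 0.

0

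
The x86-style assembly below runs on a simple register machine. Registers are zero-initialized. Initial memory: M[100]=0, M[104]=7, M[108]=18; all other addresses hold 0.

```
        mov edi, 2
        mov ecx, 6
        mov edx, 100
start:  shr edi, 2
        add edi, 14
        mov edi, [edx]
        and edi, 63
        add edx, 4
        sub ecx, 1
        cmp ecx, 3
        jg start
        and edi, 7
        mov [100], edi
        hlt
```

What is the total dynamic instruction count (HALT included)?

after mov edi, 2: edi=2
after mov ecx, 6: ecx=6
after mov edx, 100: edx=100
after shr edi, 2: edi=2>>2=0
after add edi, 14: edi=0+14=14
after mov edi, [edx]: edi=M[100]=0
after and edi, 63: edi=0&63=0
after add edx, 4: edx=100+4=104
after sub ecx, 1: ecx=6-1=5
cmp ecx, 3  (cmp 5,3)
jg start: taken
after shr edi, 2: edi=0>>2=0
after add edi, 14: edi=0+14=14
after mov edi, [edx]: edi=M[104]=7
after and edi, 63: edi=7&63=7
after add edx, 4: edx=104+4=108
after sub ecx, 1: ecx=5-1=4
cmp ecx, 3  (cmp 4,3)
jg start: taken
after shr edi, 2: edi=7>>2=1
after add edi, 14: edi=1+14=15
after mov edi, [edx]: edi=M[108]=18
after and edi, 63: edi=18&63=18
after add edx, 4: edx=108+4=112
after sub ecx, 1: ecx=4-1=3
cmp ecx, 3  (cmp 3,3)
jg start: not taken
after and edi, 7: edi=18&7=2
mov [100], edi → M[100]=2
halt.
Total executed instructions: 30.

30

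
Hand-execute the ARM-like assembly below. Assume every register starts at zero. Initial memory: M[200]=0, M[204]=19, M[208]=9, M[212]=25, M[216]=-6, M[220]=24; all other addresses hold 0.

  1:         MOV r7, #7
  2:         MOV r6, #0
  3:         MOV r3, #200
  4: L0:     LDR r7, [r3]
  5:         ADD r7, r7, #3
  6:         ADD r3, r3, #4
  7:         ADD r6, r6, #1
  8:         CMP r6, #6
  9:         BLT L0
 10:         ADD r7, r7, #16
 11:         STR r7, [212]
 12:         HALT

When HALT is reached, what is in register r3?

224

r7=7
r6=0
r3=200
r7=M[200]=0
r7=0+3=3
r3=200+4=204
r6=0+1=1
CMP r6, #6  (cmp 1,6)
BLT L0: taken
r7=M[204]=19
r7=19+3=22
r3=204+4=208
r6=1+1=2
CMP r6, #6  (cmp 2,6)
BLT L0: taken
r7=M[208]=9
r7=9+3=12
r3=208+4=212
r6=2+1=3
CMP r6, #6  (cmp 3,6)
BLT L0: taken
r7=M[212]=25
r7=25+3=28
r3=212+4=216
r6=3+1=4
CMP r6, #6  (cmp 4,6)
BLT L0: taken
r7=M[216]=-6
r7=(-6)+3=-3
r3=216+4=220
r6=4+1=5
CMP r6, #6  (cmp 5,6)
BLT L0: taken
r7=M[220]=24
r7=24+3=27
r3=220+4=224
r6=5+1=6
CMP r6, #6  (cmp 6,6)
BLT L0: not taken
r7=27+16=43
STR r7, [212] → M[212]=43
halt.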